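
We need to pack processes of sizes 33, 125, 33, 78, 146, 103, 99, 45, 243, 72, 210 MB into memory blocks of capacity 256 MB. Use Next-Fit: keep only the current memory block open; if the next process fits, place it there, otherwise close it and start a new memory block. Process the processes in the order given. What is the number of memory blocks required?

Put 33 MB in memory block 1; 223 MB remain.
Put 125 MB in memory block 1; 98 MB remain.
Put 33 MB in memory block 1; 65 MB remain.
Put 78 MB in memory block 2; 178 MB remain.
Put 146 MB in memory block 2; 32 MB remain.
Put 103 MB in memory block 3; 153 MB remain.
Put 99 MB in memory block 3; 54 MB remain.
Put 45 MB in memory block 3; 9 MB remain.
Put 243 MB in memory block 4; 13 MB remain.
Put 72 MB in memory block 5; 184 MB remain.
Put 210 MB in memory block 6; 46 MB remain.

6 memory blocks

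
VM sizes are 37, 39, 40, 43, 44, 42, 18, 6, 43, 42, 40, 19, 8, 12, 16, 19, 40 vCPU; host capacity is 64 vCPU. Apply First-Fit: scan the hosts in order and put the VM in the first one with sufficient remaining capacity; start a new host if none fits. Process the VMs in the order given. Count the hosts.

10

Put 37 vCPU in host 1; 27 vCPU remain.
Put 39 vCPU in host 2; 25 vCPU remain.
Put 40 vCPU in host 3; 24 vCPU remain.
Put 43 vCPU in host 4; 21 vCPU remain.
Put 44 vCPU in host 5; 20 vCPU remain.
Put 42 vCPU in host 6; 22 vCPU remain.
Put 18 vCPU in host 1; 9 vCPU remain.
Put 6 vCPU in host 1; 3 vCPU remain.
Put 43 vCPU in host 7; 21 vCPU remain.
Put 42 vCPU in host 8; 22 vCPU remain.
Put 40 vCPU in host 9; 24 vCPU remain.
Put 19 vCPU in host 2; 6 vCPU remain.
Put 8 vCPU in host 3; 16 vCPU remain.
Put 12 vCPU in host 3; 4 vCPU remain.
Put 16 vCPU in host 4; 5 vCPU remain.
Put 19 vCPU in host 5; 1 vCPU remain.
Put 40 vCPU in host 10; 24 vCPU remain.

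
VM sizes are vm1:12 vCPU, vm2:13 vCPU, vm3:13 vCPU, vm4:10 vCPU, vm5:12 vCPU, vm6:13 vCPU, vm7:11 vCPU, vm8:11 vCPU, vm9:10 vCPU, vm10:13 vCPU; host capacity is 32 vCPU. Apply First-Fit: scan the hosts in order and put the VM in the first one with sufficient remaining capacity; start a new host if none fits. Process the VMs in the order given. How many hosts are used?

host 1: place vm1 (12 vCPU), 20 vCPU left
host 1: place vm2 (13 vCPU), 7 vCPU left
host 2: place vm3 (13 vCPU), 19 vCPU left
host 2: place vm4 (10 vCPU), 9 vCPU left
host 3: place vm5 (12 vCPU), 20 vCPU left
host 3: place vm6 (13 vCPU), 7 vCPU left
host 4: place vm7 (11 vCPU), 21 vCPU left
host 4: place vm8 (11 vCPU), 10 vCPU left
host 4: place vm9 (10 vCPU), 0 vCPU left
host 5: place vm10 (13 vCPU), 19 vCPU left

5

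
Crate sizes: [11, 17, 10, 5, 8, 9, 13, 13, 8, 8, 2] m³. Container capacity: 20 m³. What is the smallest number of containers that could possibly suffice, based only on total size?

Total size = 11 + 17 + 10 + 5 + 8 + 9 + 13 + 13 + 8 + 8 + 2 = 104 m³.
⌈104 / 20⌉ = 6.

6 containers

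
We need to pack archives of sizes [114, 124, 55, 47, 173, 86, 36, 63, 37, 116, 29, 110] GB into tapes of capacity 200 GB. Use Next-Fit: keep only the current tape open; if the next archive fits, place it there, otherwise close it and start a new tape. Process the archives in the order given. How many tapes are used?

tape 1: place 114 GB, 86 GB left
tape 2: place 124 GB, 76 GB left
tape 2: place 55 GB, 21 GB left
tape 3: place 47 GB, 153 GB left
tape 4: place 173 GB, 27 GB left
tape 5: place 86 GB, 114 GB left
tape 5: place 36 GB, 78 GB left
tape 5: place 63 GB, 15 GB left
tape 6: place 37 GB, 163 GB left
tape 6: place 116 GB, 47 GB left
tape 6: place 29 GB, 18 GB left
tape 7: place 110 GB, 90 GB left
Final tapes: [114] [124,55] [47] [173] [86,36,63] [37,116,29] [110].

7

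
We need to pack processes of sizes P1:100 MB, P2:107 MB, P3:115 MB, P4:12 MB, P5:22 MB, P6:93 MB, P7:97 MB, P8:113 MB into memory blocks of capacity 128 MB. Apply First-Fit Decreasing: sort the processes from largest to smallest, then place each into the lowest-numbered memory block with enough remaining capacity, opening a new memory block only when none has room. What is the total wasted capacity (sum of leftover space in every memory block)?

109

Sorted descending: 115, 113, 107, 100, 97, 93, 22, 12.
115 MB → memory block 1 (remaining 13 MB)
113 MB → memory block 2 (remaining 15 MB)
107 MB → memory block 3 (remaining 21 MB)
100 MB → memory block 4 (remaining 28 MB)
97 MB → memory block 5 (remaining 31 MB)
93 MB → memory block 6 (remaining 35 MB)
22 MB → memory block 4 (remaining 6 MB)
12 MB → memory block 1 (remaining 1 MB)
6 memory blocks × 128 MB = 768 MB; used 659 MB; unused 109 MB.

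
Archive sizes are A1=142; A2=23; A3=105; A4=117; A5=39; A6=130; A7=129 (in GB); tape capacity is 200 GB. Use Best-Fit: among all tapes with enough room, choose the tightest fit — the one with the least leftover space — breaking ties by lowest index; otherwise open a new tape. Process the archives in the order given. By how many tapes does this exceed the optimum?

0

Best-Fit: [142,23] [105] [117,39] [130] [129] → 5 tapes.
5 archives exceed 100 GB (half the capacity), and no two of those can share a tape, so at least 5 tapes are needed.
So 5 is already optimal.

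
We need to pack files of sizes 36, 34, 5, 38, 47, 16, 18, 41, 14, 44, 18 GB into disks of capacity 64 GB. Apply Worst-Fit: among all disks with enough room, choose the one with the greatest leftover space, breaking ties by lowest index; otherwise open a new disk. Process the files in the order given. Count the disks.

disk 1: place 36 GB, 28 GB left
disk 2: place 34 GB, 30 GB left
disk 2: place 5 GB, 25 GB left
disk 3: place 38 GB, 26 GB left
disk 4: place 47 GB, 17 GB left
disk 1: place 16 GB, 12 GB left
disk 3: place 18 GB, 8 GB left
disk 5: place 41 GB, 23 GB left
disk 2: place 14 GB, 11 GB left
disk 6: place 44 GB, 20 GB left
disk 5: place 18 GB, 5 GB left

6 disks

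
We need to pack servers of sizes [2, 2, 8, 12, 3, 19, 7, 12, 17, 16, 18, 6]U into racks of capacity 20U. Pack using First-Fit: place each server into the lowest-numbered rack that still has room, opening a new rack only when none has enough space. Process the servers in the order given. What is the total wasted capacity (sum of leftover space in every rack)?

18

Put 2U in rack 1; 18U remain.
Put 2U in rack 1; 16U remain.
Put 8U in rack 1; 8U remain.
Put 12U in rack 2; 8U remain.
Put 3U in rack 1; 5U remain.
Put 19U in rack 3; 1U remain.
Put 7U in rack 2; 1U remain.
Put 12U in rack 4; 8U remain.
Put 17U in rack 5; 3U remain.
Put 16U in rack 6; 4U remain.
Put 18U in rack 7; 2U remain.
Put 6U in rack 4; 2U remain.
7 racks × 20U = 140U; used 122U; unused 18U.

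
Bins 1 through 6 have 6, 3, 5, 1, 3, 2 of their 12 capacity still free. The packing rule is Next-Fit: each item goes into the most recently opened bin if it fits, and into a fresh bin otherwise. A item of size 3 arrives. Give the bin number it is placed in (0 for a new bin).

Next-Fit only looks at bin 6, which has 2 free.
3 does not fit, so a new bin is opened.

0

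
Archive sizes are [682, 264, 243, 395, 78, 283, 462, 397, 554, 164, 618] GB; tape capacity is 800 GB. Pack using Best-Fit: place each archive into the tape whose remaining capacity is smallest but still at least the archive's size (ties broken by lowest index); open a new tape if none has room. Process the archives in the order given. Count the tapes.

682 GB → tape 1 (remaining 118 GB)
264 GB → tape 2 (remaining 536 GB)
243 GB → tape 2 (remaining 293 GB)
395 GB → tape 3 (remaining 405 GB)
78 GB → tape 1 (remaining 40 GB)
283 GB → tape 2 (remaining 10 GB)
462 GB → tape 4 (remaining 338 GB)
397 GB → tape 3 (remaining 8 GB)
554 GB → tape 5 (remaining 246 GB)
164 GB → tape 5 (remaining 82 GB)
618 GB → tape 6 (remaining 182 GB)
Final tapes: [682,78] [264,243,283] [395,397] [462] [554,164] [618].

6 tapes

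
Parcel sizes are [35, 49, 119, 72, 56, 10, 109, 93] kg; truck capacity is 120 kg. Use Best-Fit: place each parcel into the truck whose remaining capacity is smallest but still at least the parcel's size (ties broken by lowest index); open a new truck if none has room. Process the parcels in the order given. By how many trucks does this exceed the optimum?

Best-Fit: [35,49,10] [119] [72] [56] [109] [93] → 6 trucks.
Total size 543 kg; any packing needs at least ⌈543/120⌉ = 5 trucks.
An optimal packing achieves that bound: [119] [109,10] [93] [72,35] [56,49] → 5 trucks.
Excess: 6 − 5 = 1.

1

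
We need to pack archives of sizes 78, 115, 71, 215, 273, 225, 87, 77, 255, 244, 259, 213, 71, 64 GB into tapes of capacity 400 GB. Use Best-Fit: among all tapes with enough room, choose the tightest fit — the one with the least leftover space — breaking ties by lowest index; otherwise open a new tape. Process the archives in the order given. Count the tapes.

8 tapes

78 GB → tape 1 (remaining 322 GB)
115 GB → tape 1 (remaining 207 GB)
71 GB → tape 1 (remaining 136 GB)
215 GB → tape 2 (remaining 185 GB)
273 GB → tape 3 (remaining 127 GB)
225 GB → tape 4 (remaining 175 GB)
87 GB → tape 3 (remaining 40 GB)
77 GB → tape 1 (remaining 59 GB)
255 GB → tape 5 (remaining 145 GB)
244 GB → tape 6 (remaining 156 GB)
259 GB → tape 7 (remaining 141 GB)
213 GB → tape 8 (remaining 187 GB)
71 GB → tape 7 (remaining 70 GB)
64 GB → tape 7 (remaining 6 GB)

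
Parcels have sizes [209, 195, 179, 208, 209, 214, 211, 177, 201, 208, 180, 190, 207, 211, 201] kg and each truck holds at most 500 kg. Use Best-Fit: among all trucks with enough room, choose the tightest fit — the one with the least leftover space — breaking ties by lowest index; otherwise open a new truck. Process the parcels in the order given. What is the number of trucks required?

8 trucks

Put 209 kg in truck 1; 291 kg remain.
Put 195 kg in truck 1; 96 kg remain.
Put 179 kg in truck 2; 321 kg remain.
Put 208 kg in truck 2; 113 kg remain.
Put 209 kg in truck 3; 291 kg remain.
Put 214 kg in truck 3; 77 kg remain.
Put 211 kg in truck 4; 289 kg remain.
Put 177 kg in truck 4; 112 kg remain.
Put 201 kg in truck 5; 299 kg remain.
Put 208 kg in truck 5; 91 kg remain.
Put 180 kg in truck 6; 320 kg remain.
Put 190 kg in truck 6; 130 kg remain.
Put 207 kg in truck 7; 293 kg remain.
Put 211 kg in truck 7; 82 kg remain.
Put 201 kg in truck 8; 299 kg remain.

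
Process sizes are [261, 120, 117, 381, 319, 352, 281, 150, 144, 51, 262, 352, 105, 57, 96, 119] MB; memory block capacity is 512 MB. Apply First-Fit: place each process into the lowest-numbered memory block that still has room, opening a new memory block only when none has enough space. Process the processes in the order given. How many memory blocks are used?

7 memory blocks

261 MB → memory block 1 (remaining 251 MB)
120 MB → memory block 1 (remaining 131 MB)
117 MB → memory block 1 (remaining 14 MB)
381 MB → memory block 2 (remaining 131 MB)
319 MB → memory block 3 (remaining 193 MB)
352 MB → memory block 4 (remaining 160 MB)
281 MB → memory block 5 (remaining 231 MB)
150 MB → memory block 3 (remaining 43 MB)
144 MB → memory block 4 (remaining 16 MB)
51 MB → memory block 2 (remaining 80 MB)
262 MB → memory block 6 (remaining 250 MB)
352 MB → memory block 7 (remaining 160 MB)
105 MB → memory block 5 (remaining 126 MB)
57 MB → memory block 2 (remaining 23 MB)
96 MB → memory block 5 (remaining 30 MB)
119 MB → memory block 6 (remaining 131 MB)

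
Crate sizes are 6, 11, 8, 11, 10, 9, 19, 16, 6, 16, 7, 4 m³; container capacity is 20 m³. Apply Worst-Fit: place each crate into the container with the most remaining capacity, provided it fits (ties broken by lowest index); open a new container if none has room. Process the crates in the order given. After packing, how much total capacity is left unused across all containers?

17

Put 6 m³ in container 1; 14 m³ remain.
Put 11 m³ in container 1; 3 m³ remain.
Put 8 m³ in container 2; 12 m³ remain.
Put 11 m³ in container 2; 1 m³ remain.
Put 10 m³ in container 3; 10 m³ remain.
Put 9 m³ in container 3; 1 m³ remain.
Put 19 m³ in container 4; 1 m³ remain.
Put 16 m³ in container 5; 4 m³ remain.
Put 6 m³ in container 6; 14 m³ remain.
Put 16 m³ in container 7; 4 m³ remain.
Put 7 m³ in container 6; 7 m³ remain.
Put 4 m³ in container 6; 3 m³ remain.
7 containers × 20 m³ = 140 m³; used 123 m³; unused 17 m³.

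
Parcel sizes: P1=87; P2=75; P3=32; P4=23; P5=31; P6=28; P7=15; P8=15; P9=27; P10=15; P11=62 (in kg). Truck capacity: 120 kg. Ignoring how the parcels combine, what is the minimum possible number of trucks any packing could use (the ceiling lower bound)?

Total size = 87 + 75 + 32 + 23 + 31 + 28 + 15 + 15 + 27 + 15 + 62 = 410 kg.
⌈410 / 120⌉ = 4.

4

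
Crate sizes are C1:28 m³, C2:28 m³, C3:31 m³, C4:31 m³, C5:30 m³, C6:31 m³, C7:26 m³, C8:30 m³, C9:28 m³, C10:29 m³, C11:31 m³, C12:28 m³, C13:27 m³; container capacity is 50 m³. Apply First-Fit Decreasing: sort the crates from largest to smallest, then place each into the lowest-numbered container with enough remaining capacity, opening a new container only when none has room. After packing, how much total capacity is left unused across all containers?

272

Sorted descending: 31, 31, 31, 31, 30, 30, 29, 28, 28, 28, 28, 27, 26.
Put 31 m³ in container 1; 19 m³ remain.
Put 31 m³ in container 2; 19 m³ remain.
Put 31 m³ in container 3; 19 m³ remain.
Put 31 m³ in container 4; 19 m³ remain.
Put 30 m³ in container 5; 20 m³ remain.
Put 30 m³ in container 6; 20 m³ remain.
Put 29 m³ in container 7; 21 m³ remain.
Put 28 m³ in container 8; 22 m³ remain.
Put 28 m³ in container 9; 22 m³ remain.
Put 28 m³ in container 10; 22 m³ remain.
Put 28 m³ in container 11; 22 m³ remain.
Put 27 m³ in container 12; 23 m³ remain.
Put 26 m³ in container 13; 24 m³ remain.
13 containers × 50 m³ = 650 m³; used 378 m³; unused 272 m³.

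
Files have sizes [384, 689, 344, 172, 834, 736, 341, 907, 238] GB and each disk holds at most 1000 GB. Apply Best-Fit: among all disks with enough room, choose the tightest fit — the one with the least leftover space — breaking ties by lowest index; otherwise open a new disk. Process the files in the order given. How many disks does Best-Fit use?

6 disks

disk 1: place 384 GB, 616 GB left
disk 2: place 689 GB, 311 GB left
disk 1: place 344 GB, 272 GB left
disk 1: place 172 GB, 100 GB left
disk 3: place 834 GB, 166 GB left
disk 4: place 736 GB, 264 GB left
disk 5: place 341 GB, 659 GB left
disk 6: place 907 GB, 93 GB left
disk 4: place 238 GB, 26 GB left
Final disks: [384,344,172] [689] [834] [736,238] [341] [907].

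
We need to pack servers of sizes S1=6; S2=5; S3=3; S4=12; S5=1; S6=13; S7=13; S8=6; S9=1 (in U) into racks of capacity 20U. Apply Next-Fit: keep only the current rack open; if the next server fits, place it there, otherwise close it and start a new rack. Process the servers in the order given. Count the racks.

4

S1 (6U) → rack 1 (remaining 14U)
S2 (5U) → rack 1 (remaining 9U)
S3 (3U) → rack 1 (remaining 6U)
S4 (12U) → rack 2 (remaining 8U)
S5 (1U) → rack 2 (remaining 7U)
S6 (13U) → rack 3 (remaining 7U)
S7 (13U) → rack 4 (remaining 7U)
S8 (6U) → rack 4 (remaining 1U)
S9 (1U) → rack 4 (remaining 0U)
Final racks: [6,5,3] [12,1] [13] [13,6,1].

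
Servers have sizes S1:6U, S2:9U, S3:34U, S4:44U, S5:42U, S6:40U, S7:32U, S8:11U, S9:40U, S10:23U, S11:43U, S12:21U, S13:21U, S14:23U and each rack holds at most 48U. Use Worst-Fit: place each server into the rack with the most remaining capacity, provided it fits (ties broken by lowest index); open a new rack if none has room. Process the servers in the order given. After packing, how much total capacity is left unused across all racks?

43

Put S1 (6U) in rack 1; 42U remain.
Put S2 (9U) in rack 1; 33U remain.
Put S3 (34U) in rack 2; 14U remain.
Put S4 (44U) in rack 3; 4U remain.
Put S5 (42U) in rack 4; 6U remain.
Put S6 (40U) in rack 5; 8U remain.
Put S7 (32U) in rack 1; 1U remain.
Put S8 (11U) in rack 2; 3U remain.
Put S9 (40U) in rack 6; 8U remain.
Put S10 (23U) in rack 7; 25U remain.
Put S11 (43U) in rack 8; 5U remain.
Put S12 (21U) in rack 7; 4U remain.
Put S13 (21U) in rack 9; 27U remain.
Put S14 (23U) in rack 9; 4U remain.
9 racks × 48U = 432U; used 389U; unused 43U.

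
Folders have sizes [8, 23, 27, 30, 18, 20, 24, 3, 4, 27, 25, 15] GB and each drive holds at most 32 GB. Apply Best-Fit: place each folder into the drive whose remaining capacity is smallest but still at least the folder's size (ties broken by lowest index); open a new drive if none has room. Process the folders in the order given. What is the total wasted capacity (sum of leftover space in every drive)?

64

Put 8 GB in drive 1; 24 GB remain.
Put 23 GB in drive 1; 1 GB remain.
Put 27 GB in drive 2; 5 GB remain.
Put 30 GB in drive 3; 2 GB remain.
Put 18 GB in drive 4; 14 GB remain.
Put 20 GB in drive 5; 12 GB remain.
Put 24 GB in drive 6; 8 GB remain.
Put 3 GB in drive 2; 2 GB remain.
Put 4 GB in drive 6; 4 GB remain.
Put 27 GB in drive 7; 5 GB remain.
Put 25 GB in drive 8; 7 GB remain.
Put 15 GB in drive 9; 17 GB remain.
9 drives × 32 GB = 288 GB; used 224 GB; unused 64 GB.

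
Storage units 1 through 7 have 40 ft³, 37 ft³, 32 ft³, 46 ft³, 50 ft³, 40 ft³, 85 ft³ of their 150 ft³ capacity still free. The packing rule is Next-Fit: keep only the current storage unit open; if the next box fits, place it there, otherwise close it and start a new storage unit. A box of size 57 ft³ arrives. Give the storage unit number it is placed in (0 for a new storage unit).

7

Next-Fit only looks at storage unit 7, which has 85 ft³ free.
57 ft³ fits there.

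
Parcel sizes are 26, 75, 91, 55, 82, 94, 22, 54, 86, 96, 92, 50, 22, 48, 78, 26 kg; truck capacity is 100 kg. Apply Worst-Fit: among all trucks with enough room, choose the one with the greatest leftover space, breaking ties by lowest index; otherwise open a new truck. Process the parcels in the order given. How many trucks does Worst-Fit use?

26 kg → truck 1 (remaining 74 kg)
75 kg → truck 2 (remaining 25 kg)
91 kg → truck 3 (remaining 9 kg)
55 kg → truck 1 (remaining 19 kg)
82 kg → truck 4 (remaining 18 kg)
94 kg → truck 5 (remaining 6 kg)
22 kg → truck 2 (remaining 3 kg)
54 kg → truck 6 (remaining 46 kg)
86 kg → truck 7 (remaining 14 kg)
96 kg → truck 8 (remaining 4 kg)
92 kg → truck 9 (remaining 8 kg)
50 kg → truck 10 (remaining 50 kg)
22 kg → truck 10 (remaining 28 kg)
48 kg → truck 11 (remaining 52 kg)
78 kg → truck 12 (remaining 22 kg)
26 kg → truck 11 (remaining 26 kg)

12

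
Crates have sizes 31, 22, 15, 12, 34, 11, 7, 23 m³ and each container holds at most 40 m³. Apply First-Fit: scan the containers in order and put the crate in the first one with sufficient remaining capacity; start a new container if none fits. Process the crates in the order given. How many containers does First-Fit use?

container 1: place 31 m³, 9 m³ left
container 2: place 22 m³, 18 m³ left
container 2: place 15 m³, 3 m³ left
container 3: place 12 m³, 28 m³ left
container 4: place 34 m³, 6 m³ left
container 3: place 11 m³, 17 m³ left
container 1: place 7 m³, 2 m³ left
container 5: place 23 m³, 17 m³ left
Final containers: [31,7] [22,15] [12,11] [34] [23].

5 containers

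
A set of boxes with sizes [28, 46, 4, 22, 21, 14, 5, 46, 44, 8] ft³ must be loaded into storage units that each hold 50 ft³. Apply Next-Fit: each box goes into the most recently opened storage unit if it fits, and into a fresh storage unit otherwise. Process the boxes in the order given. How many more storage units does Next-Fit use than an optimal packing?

Next-Fit: [28] [46,4] [22,21] [14,5] [46] [44] [8] → 7 storage units.
Total size 238 ft³; any packing needs at least ⌈238/50⌉ = 5 storage units.
An optimal packing achieves that bound: [46,4] [46] [44,5] [28,22] [21,14,8] → 5 storage units.
Excess: 7 − 5 = 2.

2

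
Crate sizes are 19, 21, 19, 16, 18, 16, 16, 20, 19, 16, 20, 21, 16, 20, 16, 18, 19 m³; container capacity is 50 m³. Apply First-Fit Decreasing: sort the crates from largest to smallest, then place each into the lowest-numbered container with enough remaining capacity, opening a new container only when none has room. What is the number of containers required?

8 containers

Sorted descending: 21, 21, 20, 20, 20, 19, 19, 19, 19, 18, 18, 16, 16, 16, 16, 16, 16.
Put 21 m³ in container 1; 29 m³ remain.
Put 21 m³ in container 1; 8 m³ remain.
Put 20 m³ in container 2; 30 m³ remain.
Put 20 m³ in container 2; 10 m³ remain.
Put 20 m³ in container 3; 30 m³ remain.
Put 19 m³ in container 3; 11 m³ remain.
Put 19 m³ in container 4; 31 m³ remain.
Put 19 m³ in container 4; 12 m³ remain.
Put 19 m³ in container 5; 31 m³ remain.
Put 18 m³ in container 5; 13 m³ remain.
Put 18 m³ in container 6; 32 m³ remain.
Put 16 m³ in container 6; 16 m³ remain.
Put 16 m³ in container 6; 0 m³ remain.
Put 16 m³ in container 7; 34 m³ remain.
Put 16 m³ in container 7; 18 m³ remain.
Put 16 m³ in container 7; 2 m³ remain.
Put 16 m³ in container 8; 34 m³ remain.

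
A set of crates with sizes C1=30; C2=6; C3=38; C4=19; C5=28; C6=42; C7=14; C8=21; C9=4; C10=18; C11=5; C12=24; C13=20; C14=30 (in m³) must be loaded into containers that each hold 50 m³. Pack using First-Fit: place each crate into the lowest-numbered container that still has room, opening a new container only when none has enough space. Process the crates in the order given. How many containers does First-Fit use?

C1 (30 m³) → container 1 (remaining 20 m³)
C2 (6 m³) → container 1 (remaining 14 m³)
C3 (38 m³) → container 2 (remaining 12 m³)
C4 (19 m³) → container 3 (remaining 31 m³)
C5 (28 m³) → container 3 (remaining 3 m³)
C6 (42 m³) → container 4 (remaining 8 m³)
C7 (14 m³) → container 1 (remaining 0 m³)
C8 (21 m³) → container 5 (remaining 29 m³)
C9 (4 m³) → container 2 (remaining 8 m³)
C10 (18 m³) → container 5 (remaining 11 m³)
C11 (5 m³) → container 2 (remaining 3 m³)
C12 (24 m³) → container 6 (remaining 26 m³)
C13 (20 m³) → container 6 (remaining 6 m³)
C14 (30 m³) → container 7 (remaining 20 m³)

7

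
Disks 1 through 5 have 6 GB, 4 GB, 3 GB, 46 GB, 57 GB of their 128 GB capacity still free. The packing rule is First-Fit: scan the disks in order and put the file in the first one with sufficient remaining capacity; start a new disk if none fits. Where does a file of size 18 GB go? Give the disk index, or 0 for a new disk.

Disks with room: disk 4 (46 GB), disk 5 (57 GB).
The first with room is disk 4.

4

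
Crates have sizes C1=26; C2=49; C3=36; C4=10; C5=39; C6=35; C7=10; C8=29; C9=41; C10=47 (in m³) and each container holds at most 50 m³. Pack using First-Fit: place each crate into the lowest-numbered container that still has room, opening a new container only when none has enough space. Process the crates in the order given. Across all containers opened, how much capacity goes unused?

78

C1 (26 m³) → container 1 (remaining 24 m³)
C2 (49 m³) → container 2 (remaining 1 m³)
C3 (36 m³) → container 3 (remaining 14 m³)
C4 (10 m³) → container 1 (remaining 14 m³)
C5 (39 m³) → container 4 (remaining 11 m³)
C6 (35 m³) → container 5 (remaining 15 m³)
C7 (10 m³) → container 1 (remaining 4 m³)
C8 (29 m³) → container 6 (remaining 21 m³)
C9 (41 m³) → container 7 (remaining 9 m³)
C10 (47 m³) → container 8 (remaining 3 m³)
8 containers × 50 m³ = 400 m³; used 322 m³; unused 78 m³.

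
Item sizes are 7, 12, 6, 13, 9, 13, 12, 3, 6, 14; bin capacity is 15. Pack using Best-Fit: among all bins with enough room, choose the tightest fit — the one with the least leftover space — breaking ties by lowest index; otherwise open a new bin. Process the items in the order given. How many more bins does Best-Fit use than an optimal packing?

Best-Fit: [7,6] [12,3] [13] [9,6] [13] [12] [14] → 7 bins.
Total size 95; any packing needs at least ⌈95/15⌉ = 7 bins.
So 7 is already optimal.

0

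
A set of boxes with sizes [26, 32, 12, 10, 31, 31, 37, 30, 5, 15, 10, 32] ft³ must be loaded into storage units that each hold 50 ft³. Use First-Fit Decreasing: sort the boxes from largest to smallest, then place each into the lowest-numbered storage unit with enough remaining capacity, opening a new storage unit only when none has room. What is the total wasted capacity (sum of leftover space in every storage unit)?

Sorted descending: 37, 32, 32, 31, 31, 30, 26, 15, 12, 10, 10, 5.
37 ft³ → storage unit 1 (remaining 13 ft³)
32 ft³ → storage unit 2 (remaining 18 ft³)
32 ft³ → storage unit 3 (remaining 18 ft³)
31 ft³ → storage unit 4 (remaining 19 ft³)
31 ft³ → storage unit 5 (remaining 19 ft³)
30 ft³ → storage unit 6 (remaining 20 ft³)
26 ft³ → storage unit 7 (remaining 24 ft³)
15 ft³ → storage unit 2 (remaining 3 ft³)
12 ft³ → storage unit 1 (remaining 1 ft³)
10 ft³ → storage unit 3 (remaining 8 ft³)
10 ft³ → storage unit 4 (remaining 9 ft³)
5 ft³ → storage unit 3 (remaining 3 ft³)
7 storage units × 50 ft³ = 350 ft³; used 271 ft³; unused 79 ft³.

79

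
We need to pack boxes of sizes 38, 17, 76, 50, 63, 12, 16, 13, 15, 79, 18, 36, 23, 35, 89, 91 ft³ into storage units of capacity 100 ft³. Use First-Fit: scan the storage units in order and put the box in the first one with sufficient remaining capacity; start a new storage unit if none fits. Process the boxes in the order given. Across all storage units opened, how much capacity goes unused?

Put 38 ft³ in storage unit 1; 62 ft³ remain.
Put 17 ft³ in storage unit 1; 45 ft³ remain.
Put 76 ft³ in storage unit 2; 24 ft³ remain.
Put 50 ft³ in storage unit 3; 50 ft³ remain.
Put 63 ft³ in storage unit 4; 37 ft³ remain.
Put 12 ft³ in storage unit 1; 33 ft³ remain.
Put 16 ft³ in storage unit 1; 17 ft³ remain.
Put 13 ft³ in storage unit 1; 4 ft³ remain.
Put 15 ft³ in storage unit 2; 9 ft³ remain.
Put 79 ft³ in storage unit 5; 21 ft³ remain.
Put 18 ft³ in storage unit 3; 32 ft³ remain.
Put 36 ft³ in storage unit 4; 1 ft³ remain.
Put 23 ft³ in storage unit 3; 9 ft³ remain.
Put 35 ft³ in storage unit 6; 65 ft³ remain.
Put 89 ft³ in storage unit 7; 11 ft³ remain.
Put 91 ft³ in storage unit 8; 9 ft³ remain.
8 storage units × 100 ft³ = 800 ft³; used 671 ft³; unused 129 ft³.

129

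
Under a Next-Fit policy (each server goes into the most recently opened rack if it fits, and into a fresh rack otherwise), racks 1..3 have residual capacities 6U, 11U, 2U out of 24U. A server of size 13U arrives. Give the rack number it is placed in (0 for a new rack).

Next-Fit only looks at rack 3, which has 2U free.
13U does not fit, so a new rack is opened.

0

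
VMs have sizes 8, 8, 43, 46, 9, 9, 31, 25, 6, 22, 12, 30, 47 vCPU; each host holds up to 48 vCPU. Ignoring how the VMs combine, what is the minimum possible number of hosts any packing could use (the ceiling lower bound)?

Total size = 8 + 8 + 43 + 46 + 9 + 9 + 31 + 25 + 6 + 22 + 12 + 30 + 47 = 296 vCPU.
⌈296 / 48⌉ = 7.

7 hosts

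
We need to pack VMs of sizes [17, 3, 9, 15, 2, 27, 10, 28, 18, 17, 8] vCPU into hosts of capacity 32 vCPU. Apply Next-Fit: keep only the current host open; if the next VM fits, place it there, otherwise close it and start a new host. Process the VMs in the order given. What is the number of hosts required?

host 1: place 17 vCPU, 15 vCPU left
host 1: place 3 vCPU, 12 vCPU left
host 1: place 9 vCPU, 3 vCPU left
host 2: place 15 vCPU, 17 vCPU left
host 2: place 2 vCPU, 15 vCPU left
host 3: place 27 vCPU, 5 vCPU left
host 4: place 10 vCPU, 22 vCPU left
host 5: place 28 vCPU, 4 vCPU left
host 6: place 18 vCPU, 14 vCPU left
host 7: place 17 vCPU, 15 vCPU left
host 7: place 8 vCPU, 7 vCPU left
Final hosts: [17,3,9] [15,2] [27] [10] [28] [18] [17,8].

7 hosts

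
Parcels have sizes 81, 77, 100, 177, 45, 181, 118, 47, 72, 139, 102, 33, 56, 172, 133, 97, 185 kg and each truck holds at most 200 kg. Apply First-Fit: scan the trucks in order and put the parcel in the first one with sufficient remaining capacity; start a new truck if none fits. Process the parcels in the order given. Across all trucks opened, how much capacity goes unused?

Put 81 kg in truck 1; 119 kg remain.
Put 77 kg in truck 1; 42 kg remain.
Put 100 kg in truck 2; 100 kg remain.
Put 177 kg in truck 3; 23 kg remain.
Put 45 kg in truck 2; 55 kg remain.
Put 181 kg in truck 4; 19 kg remain.
Put 118 kg in truck 5; 82 kg remain.
Put 47 kg in truck 2; 8 kg remain.
Put 72 kg in truck 5; 10 kg remain.
Put 139 kg in truck 6; 61 kg remain.
Put 102 kg in truck 7; 98 kg remain.
Put 33 kg in truck 1; 9 kg remain.
Put 56 kg in truck 6; 5 kg remain.
Put 172 kg in truck 8; 28 kg remain.
Put 133 kg in truck 9; 67 kg remain.
Put 97 kg in truck 7; 1 kg remain.
Put 185 kg in truck 10; 15 kg remain.
10 trucks × 200 kg = 2000 kg; used 1815 kg; unused 185 kg.

185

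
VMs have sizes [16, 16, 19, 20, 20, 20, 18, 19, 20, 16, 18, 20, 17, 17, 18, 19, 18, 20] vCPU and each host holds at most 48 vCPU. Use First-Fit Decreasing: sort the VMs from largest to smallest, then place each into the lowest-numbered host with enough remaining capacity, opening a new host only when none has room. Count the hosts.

Sorted descending: 20, 20, 20, 20, 20, 20, 19, 19, 19, 18, 18, 18, 18, 17, 17, 16, 16, 16.
Put 20 vCPU in host 1; 28 vCPU remain.
Put 20 vCPU in host 1; 8 vCPU remain.
Put 20 vCPU in host 2; 28 vCPU remain.
Put 20 vCPU in host 2; 8 vCPU remain.
Put 20 vCPU in host 3; 28 vCPU remain.
Put 20 vCPU in host 3; 8 vCPU remain.
Put 19 vCPU in host 4; 29 vCPU remain.
Put 19 vCPU in host 4; 10 vCPU remain.
Put 19 vCPU in host 5; 29 vCPU remain.
Put 18 vCPU in host 5; 11 vCPU remain.
Put 18 vCPU in host 6; 30 vCPU remain.
Put 18 vCPU in host 6; 12 vCPU remain.
Put 18 vCPU in host 7; 30 vCPU remain.
Put 17 vCPU in host 7; 13 vCPU remain.
Put 17 vCPU in host 8; 31 vCPU remain.
Put 16 vCPU in host 8; 15 vCPU remain.
Put 16 vCPU in host 9; 32 vCPU remain.
Put 16 vCPU in host 9; 16 vCPU remain.

9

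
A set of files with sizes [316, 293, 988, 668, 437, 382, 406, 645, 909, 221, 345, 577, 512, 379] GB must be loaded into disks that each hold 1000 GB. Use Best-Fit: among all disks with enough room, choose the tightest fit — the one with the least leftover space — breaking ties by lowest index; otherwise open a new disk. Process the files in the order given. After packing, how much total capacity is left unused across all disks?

922

316 GB → disk 1 (remaining 684 GB)
293 GB → disk 1 (remaining 391 GB)
988 GB → disk 2 (remaining 12 GB)
668 GB → disk 3 (remaining 332 GB)
437 GB → disk 4 (remaining 563 GB)
382 GB → disk 1 (remaining 9 GB)
406 GB → disk 4 (remaining 157 GB)
645 GB → disk 5 (remaining 355 GB)
909 GB → disk 6 (remaining 91 GB)
221 GB → disk 3 (remaining 111 GB)
345 GB → disk 5 (remaining 10 GB)
577 GB → disk 7 (remaining 423 GB)
512 GB → disk 8 (remaining 488 GB)
379 GB → disk 7 (remaining 44 GB)
8 disks × 1000 GB = 8000 GB; used 7078 GB; unused 922 GB.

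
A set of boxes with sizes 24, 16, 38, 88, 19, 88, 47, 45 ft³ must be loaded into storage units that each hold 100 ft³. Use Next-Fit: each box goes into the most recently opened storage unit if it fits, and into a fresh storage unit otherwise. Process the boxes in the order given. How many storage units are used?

24 ft³ → storage unit 1 (remaining 76 ft³)
16 ft³ → storage unit 1 (remaining 60 ft³)
38 ft³ → storage unit 1 (remaining 22 ft³)
88 ft³ → storage unit 2 (remaining 12 ft³)
19 ft³ → storage unit 3 (remaining 81 ft³)
88 ft³ → storage unit 4 (remaining 12 ft³)
47 ft³ → storage unit 5 (remaining 53 ft³)
45 ft³ → storage unit 5 (remaining 8 ft³)
Final storage units: [24,16,38] [88] [19] [88] [47,45].

5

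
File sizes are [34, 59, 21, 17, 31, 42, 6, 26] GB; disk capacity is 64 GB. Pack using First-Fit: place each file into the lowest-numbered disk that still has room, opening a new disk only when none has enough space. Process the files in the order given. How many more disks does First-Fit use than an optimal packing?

1

First-Fit: [34,21,6] [59] [17,31] [42] [26] → 5 disks.
Total size 236 GB; any packing needs at least ⌈236/64⌉ = 4 disks.
An optimal packing achieves that bound: [59] [42,21] [34,26] [31,17,6] → 4 disks.
Excess: 5 − 4 = 1.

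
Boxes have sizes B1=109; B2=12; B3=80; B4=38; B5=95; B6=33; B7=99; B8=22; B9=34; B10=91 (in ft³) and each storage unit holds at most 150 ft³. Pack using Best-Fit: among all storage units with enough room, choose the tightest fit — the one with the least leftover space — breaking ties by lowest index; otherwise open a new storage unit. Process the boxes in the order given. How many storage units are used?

storage unit 1: place B1 (109 ft³), 41 ft³ left
storage unit 1: place B2 (12 ft³), 29 ft³ left
storage unit 2: place B3 (80 ft³), 70 ft³ left
storage unit 2: place B4 (38 ft³), 32 ft³ left
storage unit 3: place B5 (95 ft³), 55 ft³ left
storage unit 3: place B6 (33 ft³), 22 ft³ left
storage unit 4: place B7 (99 ft³), 51 ft³ left
storage unit 3: place B8 (22 ft³), 0 ft³ left
storage unit 4: place B9 (34 ft³), 17 ft³ left
storage unit 5: place B10 (91 ft³), 59 ft³ left

5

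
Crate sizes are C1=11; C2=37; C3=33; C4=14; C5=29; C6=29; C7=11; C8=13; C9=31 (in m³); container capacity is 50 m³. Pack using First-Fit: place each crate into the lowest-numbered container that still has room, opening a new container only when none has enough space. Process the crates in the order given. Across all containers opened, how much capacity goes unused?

42

container 1: place C1 (11 m³), 39 m³ left
container 1: place C2 (37 m³), 2 m³ left
container 2: place C3 (33 m³), 17 m³ left
container 2: place C4 (14 m³), 3 m³ left
container 3: place C5 (29 m³), 21 m³ left
container 4: place C6 (29 m³), 21 m³ left
container 3: place C7 (11 m³), 10 m³ left
container 4: place C8 (13 m³), 8 m³ left
container 5: place C9 (31 m³), 19 m³ left
5 containers × 50 m³ = 250 m³; used 208 m³; unused 42 m³.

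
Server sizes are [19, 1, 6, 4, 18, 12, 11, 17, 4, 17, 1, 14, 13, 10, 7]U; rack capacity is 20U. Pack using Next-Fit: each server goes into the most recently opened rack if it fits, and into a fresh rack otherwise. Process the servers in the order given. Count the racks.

11

rack 1: place 19U, 1U left
rack 1: place 1U, 0U left
rack 2: place 6U, 14U left
rack 2: place 4U, 10U left
rack 3: place 18U, 2U left
rack 4: place 12U, 8U left
rack 5: place 11U, 9U left
rack 6: place 17U, 3U left
rack 7: place 4U, 16U left
rack 8: place 17U, 3U left
rack 8: place 1U, 2U left
rack 9: place 14U, 6U left
rack 10: place 13U, 7U left
rack 11: place 10U, 10U left
rack 11: place 7U, 3U left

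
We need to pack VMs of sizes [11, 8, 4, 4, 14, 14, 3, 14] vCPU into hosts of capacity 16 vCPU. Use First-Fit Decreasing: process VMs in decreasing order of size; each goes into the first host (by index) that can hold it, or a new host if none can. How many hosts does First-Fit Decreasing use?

5

Sorted descending: 14, 14, 14, 11, 8, 4, 4, 3.
14 vCPU → host 1 (remaining 2 vCPU)
14 vCPU → host 2 (remaining 2 vCPU)
14 vCPU → host 3 (remaining 2 vCPU)
11 vCPU → host 4 (remaining 5 vCPU)
8 vCPU → host 5 (remaining 8 vCPU)
4 vCPU → host 4 (remaining 1 vCPU)
4 vCPU → host 5 (remaining 4 vCPU)
3 vCPU → host 5 (remaining 1 vCPU)
Final hosts: [14] [14] [14] [11,4] [8,4,3].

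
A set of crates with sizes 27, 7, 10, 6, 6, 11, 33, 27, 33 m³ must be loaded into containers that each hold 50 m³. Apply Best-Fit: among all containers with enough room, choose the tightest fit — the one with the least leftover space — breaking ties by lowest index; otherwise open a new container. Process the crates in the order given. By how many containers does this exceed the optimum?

Best-Fit: [27,7,10,6] [6,11,33] [27] [33] → 4 containers.
Total size 160 m³; any packing needs at least ⌈160/50⌉ = 4 containers.
So 4 is already optimal.

0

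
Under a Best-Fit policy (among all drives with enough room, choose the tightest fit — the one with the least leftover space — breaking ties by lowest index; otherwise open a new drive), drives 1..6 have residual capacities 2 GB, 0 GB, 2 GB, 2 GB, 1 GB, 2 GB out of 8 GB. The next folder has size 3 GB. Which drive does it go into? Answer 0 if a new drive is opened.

0

No drive has ≥ 3 GB free, so a new drive is opened.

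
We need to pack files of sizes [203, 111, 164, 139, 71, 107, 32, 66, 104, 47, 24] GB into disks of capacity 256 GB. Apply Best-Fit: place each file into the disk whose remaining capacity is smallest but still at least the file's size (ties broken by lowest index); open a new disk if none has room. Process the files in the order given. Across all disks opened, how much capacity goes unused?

disk 1: place 203 GB, 53 GB left
disk 2: place 111 GB, 145 GB left
disk 3: place 164 GB, 92 GB left
disk 2: place 139 GB, 6 GB left
disk 3: place 71 GB, 21 GB left
disk 4: place 107 GB, 149 GB left
disk 1: place 32 GB, 21 GB left
disk 4: place 66 GB, 83 GB left
disk 5: place 104 GB, 152 GB left
disk 4: place 47 GB, 36 GB left
disk 4: place 24 GB, 12 GB left
5 disks × 256 GB = 1280 GB; used 1068 GB; unused 212 GB.

212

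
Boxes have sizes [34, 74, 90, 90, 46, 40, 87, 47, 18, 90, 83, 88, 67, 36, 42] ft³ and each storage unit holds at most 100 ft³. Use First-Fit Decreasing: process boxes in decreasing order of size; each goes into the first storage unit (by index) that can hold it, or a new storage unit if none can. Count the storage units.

11 storage units

Sorted descending: 90, 90, 90, 88, 87, 83, 74, 67, 47, 46, 42, 40, 36, 34, 18.
90 ft³ → storage unit 1 (remaining 10 ft³)
90 ft³ → storage unit 2 (remaining 10 ft³)
90 ft³ → storage unit 3 (remaining 10 ft³)
88 ft³ → storage unit 4 (remaining 12 ft³)
87 ft³ → storage unit 5 (remaining 13 ft³)
83 ft³ → storage unit 6 (remaining 17 ft³)
74 ft³ → storage unit 7 (remaining 26 ft³)
67 ft³ → storage unit 8 (remaining 33 ft³)
47 ft³ → storage unit 9 (remaining 53 ft³)
46 ft³ → storage unit 9 (remaining 7 ft³)
42 ft³ → storage unit 10 (remaining 58 ft³)
40 ft³ → storage unit 10 (remaining 18 ft³)
36 ft³ → storage unit 11 (remaining 64 ft³)
34 ft³ → storage unit 11 (remaining 30 ft³)
18 ft³ → storage unit 7 (remaining 8 ft³)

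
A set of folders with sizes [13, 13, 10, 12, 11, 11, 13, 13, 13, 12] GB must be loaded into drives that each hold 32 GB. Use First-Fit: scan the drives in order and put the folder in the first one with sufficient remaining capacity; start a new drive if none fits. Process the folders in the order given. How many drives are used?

Put 13 GB in drive 1; 19 GB remain.
Put 13 GB in drive 1; 6 GB remain.
Put 10 GB in drive 2; 22 GB remain.
Put 12 GB in drive 2; 10 GB remain.
Put 11 GB in drive 3; 21 GB remain.
Put 11 GB in drive 3; 10 GB remain.
Put 13 GB in drive 4; 19 GB remain.
Put 13 GB in drive 4; 6 GB remain.
Put 13 GB in drive 5; 19 GB remain.
Put 12 GB in drive 5; 7 GB remain.
Final drives: [13,13] [10,12] [11,11] [13,13] [13,12].

5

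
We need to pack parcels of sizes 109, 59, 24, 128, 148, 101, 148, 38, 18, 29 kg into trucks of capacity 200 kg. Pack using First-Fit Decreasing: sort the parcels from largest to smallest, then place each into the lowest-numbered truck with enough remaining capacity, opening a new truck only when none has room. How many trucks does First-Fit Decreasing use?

Sorted descending: 148, 148, 128, 109, 101, 59, 38, 29, 24, 18.
truck 1: place 148 kg, 52 kg left
truck 2: place 148 kg, 52 kg left
truck 3: place 128 kg, 72 kg left
truck 4: place 109 kg, 91 kg left
truck 5: place 101 kg, 99 kg left
truck 3: place 59 kg, 13 kg left
truck 1: place 38 kg, 14 kg left
truck 2: place 29 kg, 23 kg left
truck 4: place 24 kg, 67 kg left
truck 2: place 18 kg, 5 kg left
Final trucks: [148,38] [148,29,18] [128,59] [109,24] [101].

5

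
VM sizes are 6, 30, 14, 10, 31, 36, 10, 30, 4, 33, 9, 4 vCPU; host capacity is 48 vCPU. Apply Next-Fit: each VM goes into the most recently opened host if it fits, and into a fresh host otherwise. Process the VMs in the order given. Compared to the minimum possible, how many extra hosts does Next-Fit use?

1

Next-Fit: [6,30] [14,10] [31] [36,10] [30,4] [33,9,4] → 6 hosts.
Total size 217 vCPU; any packing needs at least ⌈217/48⌉ = 5 hosts.
An optimal packing achieves that bound: [36,10] [33,14] [31,10,6] [30,9,4,4] [30] → 5 hosts.
Excess: 6 − 5 = 1.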